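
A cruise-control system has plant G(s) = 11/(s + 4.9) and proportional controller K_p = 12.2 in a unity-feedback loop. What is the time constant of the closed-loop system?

τ = 0.00719 s

Closed-loop transfer function: T(s) = K_p·G(s)/(1 + K_p·G(s)) = 134.2/(s + 4.9 + 134.2) = 134.2/(s + 139.1).
Time constant τ = 1/139.1 = 0.00719 s.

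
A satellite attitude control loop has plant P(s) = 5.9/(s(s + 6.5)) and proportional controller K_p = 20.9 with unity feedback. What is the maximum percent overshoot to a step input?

Closed-loop characteristic equation: s² + 6.5s + 123.3 = 0, so ω_n = 11.1 rad/s and ζ = 6.5/(2·11.1) = 0.2927.
%OS = 100·exp(−πζ/√(1−ζ²)) = 100·exp(−π·0.2927/√0.9143) = 38.2%.

38.2%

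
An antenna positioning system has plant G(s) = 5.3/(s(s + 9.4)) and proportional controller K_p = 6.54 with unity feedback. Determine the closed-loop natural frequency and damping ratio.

1 + K_p·G(s) = 0 gives s² + 9.4s + 34.66 = 0.
So ω_n² = 34.66 ⇒ ω_n = 5.887 rad/s, and ζ = 9.4/(2ω_n) = 0.798.

ω_n = 5.89 rad/s, ζ = 0.798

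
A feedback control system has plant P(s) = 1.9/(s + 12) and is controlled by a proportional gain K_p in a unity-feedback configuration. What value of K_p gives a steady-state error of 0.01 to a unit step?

K_p = 625

Steady-state error for a unit step on this type-0 loop is 1/(1 + K_p·P(0)).
P(0) = 0.1583. Require 1/(1 + K_p·0.1583) = 0.01, so 1 + 0.1583·K_p = 100.
K_p = (100 − 1)/0.1583 = 625.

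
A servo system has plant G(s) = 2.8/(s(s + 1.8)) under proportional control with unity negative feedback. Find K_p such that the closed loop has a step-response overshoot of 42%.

K_p = 4.08

From %OS = 100·exp(−πζ/√(1−ζ²)) = 42%, ζ = −ln(0.42)/√(π²+ln²(0.42)) = 0.2662.
Characteristic equation s² + 1.8s + 2.8K_p = 0 gives ζ = 1.8/(2√(2.8K_p)).
Setting ζ = 0.2662: √(2.8K_p) = 1.8/(2·0.2662) = 3.381, so K_p = 11.43/2.8 = 4.08.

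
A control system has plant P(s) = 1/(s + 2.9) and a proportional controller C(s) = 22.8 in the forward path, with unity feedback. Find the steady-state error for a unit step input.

0.113

The loop is type 0. Static position error constant K_pos = C(0)·P(0) = 22.8·0.3448 = 7.862.
Steady-state error to a unit step: e_ss = 1/(1+K_pos) = 1/8.862 = 0.113.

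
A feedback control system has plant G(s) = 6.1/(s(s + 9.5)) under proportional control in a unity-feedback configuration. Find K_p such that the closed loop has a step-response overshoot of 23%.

From %OS = 100·exp(−πζ/√(1−ζ²)) = 23%, ζ = −ln(0.23)/√(π²+ln²(0.23)) = 0.4237.
Characteristic equation s² + 9.5s + 6.1K_p = 0 gives ζ = 9.5/(2√(6.1K_p)).
Setting ζ = 0.4237: √(6.1K_p) = 9.5/(2·0.4237) = 11.21, so K_p = 125.7/6.1 = 20.6.

K_p = 20.6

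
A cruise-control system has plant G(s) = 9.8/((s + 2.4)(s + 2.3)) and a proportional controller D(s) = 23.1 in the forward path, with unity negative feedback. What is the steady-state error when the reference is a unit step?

0.0238

The loop is type 0. Static position error constant K_pos = D(0)·G(0) = 23.1·1.775 = 41.01.
Steady-state error to a unit step: e_ss = 1/(1+K_pos) = 1/42.01 = 0.0238.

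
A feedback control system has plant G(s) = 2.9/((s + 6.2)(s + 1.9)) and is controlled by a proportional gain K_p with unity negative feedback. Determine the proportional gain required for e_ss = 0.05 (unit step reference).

K_p = 77.2

For a type-0 loop with proportional control, e_ss = 1/(1 + K_p·G(0)).
G(0) = 0.2462. Require 1/(1 + K_p·0.2462) = 0.05, so 1 + 0.2462·K_p = 20.
K_p = (20 − 1)/0.2462 = 77.2.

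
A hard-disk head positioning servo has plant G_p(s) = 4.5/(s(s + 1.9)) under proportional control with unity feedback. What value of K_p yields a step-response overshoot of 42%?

From %OS = 100·exp(−πζ/√(1−ζ²)) = 42%, ζ = −ln(0.42)/√(π²+ln²(0.42)) = 0.2662.
Characteristic equation s² + 1.9s + 4.5K_p = 0 gives ζ = 1.9/(2√(4.5K_p)).
Setting ζ = 0.2662: √(4.5K_p) = 1.9/(2·0.2662) = 3.569, so K_p = 12.74/4.5 = 2.83.

K_p = 2.83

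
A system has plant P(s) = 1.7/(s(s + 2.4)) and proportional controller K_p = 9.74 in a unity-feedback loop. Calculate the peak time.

T_p = 0.808 s

Closed-loop characteristic equation: s² + 2.4s + 16.56 = 0, so ω_n = 4.069 rad/s and ζ = 2.4/(2·4.069) = 0.2949.
Damped frequency ω_d = ω_n√(1−ζ²) = 3.888 rad/s, so peak time T_p = π/ω_d = 0.808 s.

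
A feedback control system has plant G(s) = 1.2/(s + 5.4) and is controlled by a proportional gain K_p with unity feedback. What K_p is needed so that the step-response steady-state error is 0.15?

K_p = 25.5

The loop is type 0, so e_ss(step) = 1/(1 + K_pos) with K_pos = K_p·G(0).
G(0) = 0.2222. Require 1/(1 + K_p·0.2222) = 0.15, so 1 + 0.2222·K_p = 6.667.
K_p = (6.667 − 1)/0.2222 = 25.5.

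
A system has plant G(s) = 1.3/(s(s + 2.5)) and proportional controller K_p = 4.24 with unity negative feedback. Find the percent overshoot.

From 1 + K_pG(s) = 0: s² + 2.5s + 5.512 = 0 ⇒ ω_n = 2.348, ζ = 0.5324.
%OS = 100·exp(−πζ/√(1−ζ²)) = 100·exp(−π·0.5324/√0.7165) = 13.9%.

13.9%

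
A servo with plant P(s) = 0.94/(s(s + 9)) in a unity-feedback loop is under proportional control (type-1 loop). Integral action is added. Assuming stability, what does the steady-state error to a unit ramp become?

The integrator raises the loop to type 2, so K_v → ∞ and e_ss to a ramp is zero.

0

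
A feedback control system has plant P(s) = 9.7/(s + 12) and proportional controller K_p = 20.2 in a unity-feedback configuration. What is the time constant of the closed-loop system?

τ = 0.00481 s

Closed-loop transfer function: T(s) = K_p·P(s)/(1 + K_p·P(s)) = 195.9/(s + 12 + 195.9) = 195.9/(s + 207.9).
Time constant τ = 1/207.9 = 0.00481 s.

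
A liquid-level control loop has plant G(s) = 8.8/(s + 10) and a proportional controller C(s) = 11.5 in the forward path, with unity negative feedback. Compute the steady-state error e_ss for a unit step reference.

0.0899

The loop is type 0. Static position error constant K_pos = C(0)·G(0) = 11.5·0.88 = 10.12.
Steady-state error to a unit step: e_ss = 1/(1+K_pos) = 1/11.12 = 0.0899.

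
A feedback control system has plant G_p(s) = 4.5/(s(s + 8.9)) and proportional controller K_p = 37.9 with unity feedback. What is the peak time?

Closed-loop characteristic equation: s² + 8.9s + 170.5 = 0, so ω_n = 13.06 rad/s and ζ = 8.9/(2·13.06) = 0.3407.
Damped frequency ω_d = ω_n√(1−ζ²) = 12.28 rad/s, so peak time T_p = π/ω_d = 0.256 s.

T_p = 0.256 s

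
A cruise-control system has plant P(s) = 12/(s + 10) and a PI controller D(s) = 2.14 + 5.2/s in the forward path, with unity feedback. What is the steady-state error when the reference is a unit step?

The open loop D(s)P(s) has a pole at the origin (type 1), so the static position error constant is infinite and e_ss = 1/(1+∞) = 0.

0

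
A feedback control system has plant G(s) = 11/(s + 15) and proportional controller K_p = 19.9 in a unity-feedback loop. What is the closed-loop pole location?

s = -233.9

Closed-loop transfer function: T(s) = K_p·G(s)/(1 + K_p·G(s)) = 218.9/(s + 15 + 218.9) = 218.9/(s + 233.9).
The closed-loop pole is at s = −233.9.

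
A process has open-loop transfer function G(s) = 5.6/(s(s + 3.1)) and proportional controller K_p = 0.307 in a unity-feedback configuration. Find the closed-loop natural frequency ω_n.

With unity feedback the closed-loop characteristic equation is s² + 3.1s + 0.307·5.6 = s² + 3.1s + 1.719 = 0.
So ω_n² = 1.719 ⇒ ω_n = 1.311 rad/s, and ζ = 3.1/(2ω_n) = 1.18.

ω_n = 1.31 rad/s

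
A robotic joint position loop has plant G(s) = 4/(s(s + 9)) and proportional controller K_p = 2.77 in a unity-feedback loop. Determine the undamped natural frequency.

With unity feedback the closed-loop characteristic equation is s² + 9s + 2.77·4 = s² + 9s + 11.08 = 0.
Matching s² + 2ζω_n s + ω_n²: ω_n = √11.08 = 3.329 rad/s and 2ζω_n = 9, so ζ = 9/(2·3.329) = 1.35.

ω_n = 3.33 rad/s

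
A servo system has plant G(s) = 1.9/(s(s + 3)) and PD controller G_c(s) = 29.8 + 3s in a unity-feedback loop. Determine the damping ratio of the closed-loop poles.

ζ = 0.578

Forward path: (29.8 + 3s)·1.9/(s(s+3)). The closed-loop characteristic equation is s² + (3 + 1.9·3)s + 1.9·29.8 = 0.
That is s² + 8.7s + 56.62 = 0, so ω_n = 7.525 rad/s and ζ = 8.7/(2·7.525) = 0.5781.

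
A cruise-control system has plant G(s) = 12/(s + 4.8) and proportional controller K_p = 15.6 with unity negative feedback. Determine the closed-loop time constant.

τ = 0.00521 s

Closed-loop transfer function: T(s) = K_p·G(s)/(1 + K_p·G(s)) = 187.2/(s + 4.8 + 187.2) = 187.2/(s + 192).
Time constant τ = 1/192 = 0.00521 s.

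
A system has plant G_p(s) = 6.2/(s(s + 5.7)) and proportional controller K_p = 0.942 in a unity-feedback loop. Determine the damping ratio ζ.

1 + K_p·G_p(s) = 0 gives s² + 5.7s + 5.84 = 0.
Matching s² + 2ζω_n s + ω_n²: ω_n = √5.84 = 2.417 rad/s and 2ζω_n = 5.7, so ζ = 5.7/(2·2.417) = 1.18.

ζ = 1.18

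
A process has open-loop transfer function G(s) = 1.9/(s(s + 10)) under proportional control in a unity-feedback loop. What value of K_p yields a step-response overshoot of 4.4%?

From %OS = 100·exp(−πζ/√(1−ζ²)) = 4.4%, ζ = −ln(0.044)/√(π²+ln²(0.044)) = 0.7051.
Characteristic equation s² + 10s + 1.9K_p = 0 gives ζ = 10/(2√(1.9K_p)).
Setting ζ = 0.7051: √(1.9K_p) = 10/(2·0.7051) = 7.092, so K_p = 50.29/1.9 = 26.5.

K_p = 26.5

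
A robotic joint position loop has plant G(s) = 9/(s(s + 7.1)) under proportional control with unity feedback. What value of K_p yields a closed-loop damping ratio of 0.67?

K_p = 3.12

Closed-loop characteristic equation: s² + 7.1s + K_p·9 = 0.
So ω_n = √(9K_p) and 2ζω_n = 7.1, giving ζ = 7.1/(2√(9K_p)).
Setting ζ = 0.67: √(9K_p) = 7.1/(2·0.67) = 5.299, so K_p = 28.07/9 = 3.12.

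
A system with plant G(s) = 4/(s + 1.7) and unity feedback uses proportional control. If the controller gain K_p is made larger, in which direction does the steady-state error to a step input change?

decrease

e_ss = 1/(1 + K_p·G(0)); a larger K_p raises the denominator, so e_ss decreases.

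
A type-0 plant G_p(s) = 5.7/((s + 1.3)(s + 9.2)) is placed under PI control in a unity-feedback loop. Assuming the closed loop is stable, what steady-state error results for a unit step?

The PI controller's integrator makes the forward path type 1, so e_ss to a step is zero.

0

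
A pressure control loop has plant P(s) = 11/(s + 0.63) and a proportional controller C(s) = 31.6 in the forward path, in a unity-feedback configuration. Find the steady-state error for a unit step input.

0.00181

The loop is type 0. Static position error constant K_pos = C(0)·P(0) = 31.6·17.46 = 551.7.
Steady-state error to a unit step: e_ss = 1/(1+K_pos) = 1/552.7 = 0.00181.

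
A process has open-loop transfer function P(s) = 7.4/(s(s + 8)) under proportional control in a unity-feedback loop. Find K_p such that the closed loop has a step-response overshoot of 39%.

K_p = 26.2

From %OS = 100·exp(−πζ/√(1−ζ²)) = 39%, ζ = −ln(0.39)/√(π²+ln²(0.39)) = 0.2871.
Characteristic equation s² + 8s + 7.4K_p = 0 gives ζ = 8/(2√(7.4K_p)).
Setting ζ = 0.2871: √(7.4K_p) = 8/(2·0.2871) = 13.93, so K_p = 194.1/7.4 = 26.2.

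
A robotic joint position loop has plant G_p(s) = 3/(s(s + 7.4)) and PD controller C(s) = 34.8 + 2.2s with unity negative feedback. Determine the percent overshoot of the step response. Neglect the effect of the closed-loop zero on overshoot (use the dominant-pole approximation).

5.21%

Forward path: (34.8 + 2.2s)·3/(s(s+7.4)). The closed-loop characteristic equation is s² + (7.4 + 3·2.2)s + 3·34.8 = 0.
That is s² + 14s + 104.4 = 0, so ω_n = 10.22 rad/s and ζ = 14/(2·10.22) = 0.6851.
%OS = 100·exp(−πζ/√(1−ζ²)) = 5.21%.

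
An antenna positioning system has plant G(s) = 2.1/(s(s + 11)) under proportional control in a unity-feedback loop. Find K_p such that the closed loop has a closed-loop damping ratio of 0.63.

Closed-loop characteristic equation: s² + 11s + K_p·2.1 = 0.
So ω_n = √(2.1K_p) and 2ζω_n = 11, giving ζ = 11/(2√(2.1K_p)).
Setting ζ = 0.63: √(2.1K_p) = 11/(2·0.63) = 8.73, so K_p = 76.22/2.1 = 36.3.

K_p = 36.3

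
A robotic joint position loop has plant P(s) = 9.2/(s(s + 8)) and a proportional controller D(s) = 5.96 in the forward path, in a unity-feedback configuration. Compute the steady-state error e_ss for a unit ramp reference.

The loop has one pole at the origin (type 1). Velocity error constant K_v = lim_{s→0} s·D(s)P(s) = 5.96·9.2/8 = 6.854.
Steady-state error to a unit ramp: e_ss = 1/K_v = 0.146.

0.146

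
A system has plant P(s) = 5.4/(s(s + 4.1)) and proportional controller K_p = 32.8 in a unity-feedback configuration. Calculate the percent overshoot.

61.3%

From 1 + K_pP(s) = 0: s² + 4.1s + 177.1 = 0 ⇒ ω_n = 13.31, ζ = 0.154.
%OS = 100·exp(−πζ/√(1−ζ²)) = 100·exp(−π·0.154/√0.9763) = 61.3%.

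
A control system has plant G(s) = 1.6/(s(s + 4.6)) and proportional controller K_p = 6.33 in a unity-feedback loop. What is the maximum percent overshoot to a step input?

Closed-loop characteristic equation: s² + 4.6s + 10.13 = 0, so ω_n = 3.182 rad/s and ζ = 4.6/(2·3.182) = 0.7227.
%OS = 100·exp(−πζ/√(1−ζ²)) = 100·exp(−π·0.7227/√0.4777) = 3.74%.

3.74%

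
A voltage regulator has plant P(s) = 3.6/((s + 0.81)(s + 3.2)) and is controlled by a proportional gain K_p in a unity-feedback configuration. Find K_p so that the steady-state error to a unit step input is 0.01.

Steady-state error for a unit step on this type-0 loop is 1/(1 + K_p·P(0)).
P(0) = 1.389. Require 1/(1 + K_p·1.389) = 0.01, so 1 + 1.389·K_p = 100.
K_p = (100 − 1)/1.389 = 71.3.

K_p = 71.3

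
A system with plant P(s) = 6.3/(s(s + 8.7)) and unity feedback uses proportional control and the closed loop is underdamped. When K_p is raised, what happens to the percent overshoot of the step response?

ζ = 8.7/(2√(6.3K_p)) decreases as K_p grows; lower damping means more overshoot.

increase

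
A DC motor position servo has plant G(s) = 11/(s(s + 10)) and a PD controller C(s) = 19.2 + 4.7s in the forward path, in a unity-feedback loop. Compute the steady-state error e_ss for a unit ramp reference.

0.0473

The loop has one pole at the origin (type 1). Velocity error constant K_v = lim_{s→0} s·C(s)G(s) = 19.2·11/10 = 21.12.
Steady-state error to a unit ramp: e_ss = 1/K_v = 0.0473.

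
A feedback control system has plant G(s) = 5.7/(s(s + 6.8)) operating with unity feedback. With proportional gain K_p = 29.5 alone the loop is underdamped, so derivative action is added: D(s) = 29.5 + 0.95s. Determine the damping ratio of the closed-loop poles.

Forward path: (29.5 + 0.95s)·5.7/(s(s+6.8)). The closed-loop characteristic equation is s² + (6.8 + 5.7·0.95)s + 5.7·29.5 = 0.
That is s² + 12.21s + 168.2 = 0, so ω_n = 12.97 rad/s and ζ = 12.21/(2·12.97) = 0.471.

ζ = 0.471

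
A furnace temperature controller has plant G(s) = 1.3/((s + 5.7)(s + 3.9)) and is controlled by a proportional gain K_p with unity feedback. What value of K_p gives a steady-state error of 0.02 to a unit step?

K_p = 838

Steady-state error for a unit step on this type-0 loop is 1/(1 + K_p·G(0)).
G(0) = 0.05848. Require 1/(1 + K_p·0.05848) = 0.02, so 1 + 0.05848·K_p = 50.
K_p = (50 − 1)/0.05848 = 838.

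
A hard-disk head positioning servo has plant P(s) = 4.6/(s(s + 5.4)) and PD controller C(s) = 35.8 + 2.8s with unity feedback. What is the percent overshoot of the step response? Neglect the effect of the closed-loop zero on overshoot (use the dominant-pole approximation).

4.13%

Forward path: (35.8 + 2.8s)·4.6/(s(s+5.4)). The closed-loop characteristic equation is s² + (5.4 + 4.6·2.8)s + 4.6·35.8 = 0.
That is s² + 18.28s + 164.7 = 0, so ω_n = 12.83 rad/s and ζ = 18.28/(2·12.83) = 0.7122.
%OS = 100·exp(−πζ/√(1−ζ²)) = 4.13%.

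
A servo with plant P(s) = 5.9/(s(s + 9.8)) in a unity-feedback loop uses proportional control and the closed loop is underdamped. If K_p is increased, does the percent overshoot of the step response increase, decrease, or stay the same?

increase

ζ = 9.8/(2√(5.9K_p)) decreases as K_p grows; lower damping means more overshoot.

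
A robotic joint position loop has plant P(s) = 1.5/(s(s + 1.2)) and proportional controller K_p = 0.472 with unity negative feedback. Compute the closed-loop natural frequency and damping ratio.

ω_n = 0.841 rad/s, ζ = 0.713

1 + K_p·P(s) = 0 gives s² + 1.2s + 0.708 = 0.
So ω_n² = 0.708 ⇒ ω_n = 0.8414 rad/s, and ζ = 1.2/(2ω_n) = 0.713.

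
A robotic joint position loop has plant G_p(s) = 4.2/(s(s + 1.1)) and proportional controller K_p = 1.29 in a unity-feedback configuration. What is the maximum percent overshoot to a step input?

Closed-loop characteristic equation: s² + 1.1s + 5.418 = 0, so ω_n = 2.328 rad/s and ζ = 1.1/(2·2.328) = 0.2363.
%OS = 100·exp(−πζ/√(1−ζ²)) = 100·exp(−π·0.2363/√0.9442) = 46.6%.

46.6%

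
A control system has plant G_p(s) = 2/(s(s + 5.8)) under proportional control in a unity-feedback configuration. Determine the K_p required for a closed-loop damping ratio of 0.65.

K_p = 9.95

Closed-loop characteristic equation: s² + 5.8s + K_p·2 = 0.
So ω_n = √(2K_p) and 2ζω_n = 5.8, giving ζ = 5.8/(2√(2K_p)).
Setting ζ = 0.65: √(2K_p) = 5.8/(2·0.65) = 4.462, so K_p = 19.91/2 = 9.95.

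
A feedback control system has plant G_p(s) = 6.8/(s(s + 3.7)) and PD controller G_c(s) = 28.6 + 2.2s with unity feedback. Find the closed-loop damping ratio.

ζ = 0.669

Forward path: (28.6 + 2.2s)·6.8/(s(s+3.7)). The closed-loop characteristic equation is s² + (3.7 + 6.8·2.2)s + 6.8·28.6 = 0.
That is s² + 18.66s + 194.5 = 0, so ω_n = 13.95 rad/s and ζ = 18.66/(2·13.95) = 0.669.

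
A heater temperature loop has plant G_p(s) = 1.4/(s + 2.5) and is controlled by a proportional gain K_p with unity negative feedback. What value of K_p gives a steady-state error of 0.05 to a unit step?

K_p = 33.9

For a type-0 loop with proportional control, e_ss = 1/(1 + K_p·G_p(0)).
G_p(0) = 0.56. Require 1/(1 + K_p·0.56) = 0.05, so 1 + 0.56·K_p = 20.
K_p = (20 − 1)/0.56 = 33.9.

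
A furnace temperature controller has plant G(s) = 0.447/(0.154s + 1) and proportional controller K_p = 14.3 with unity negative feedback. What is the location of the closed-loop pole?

Closed loop: T(s) = K_p·G/(1+K_p·G) = 6.392/(0.154s + 1 + 6.392), with pole at s = −(1 + 6.392)/0.154 = −48.

s = -48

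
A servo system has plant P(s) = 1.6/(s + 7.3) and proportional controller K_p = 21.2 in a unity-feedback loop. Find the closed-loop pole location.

s = -41.22

Closed-loop transfer function: T(s) = K_p·P(s)/(1 + K_p·P(s)) = 33.92/(s + 7.3 + 33.92) = 33.92/(s + 41.22).
The closed-loop pole is at s = −41.22.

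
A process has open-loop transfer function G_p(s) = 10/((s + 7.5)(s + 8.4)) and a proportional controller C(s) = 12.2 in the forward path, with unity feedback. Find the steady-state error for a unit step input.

0.341

The loop is type 0. Static position error constant K_pos = C(0)·G_p(0) = 12.2·0.1587 = 1.937.
Steady-state error to a unit step: e_ss = 1/(1+K_pos) = 1/2.937 = 0.341.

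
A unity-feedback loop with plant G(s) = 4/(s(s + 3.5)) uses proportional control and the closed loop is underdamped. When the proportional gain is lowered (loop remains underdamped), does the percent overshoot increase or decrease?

decrease

ζ = 3.5/(2√(4K_p)) rises as K_p falls; higher damping means less overshoot.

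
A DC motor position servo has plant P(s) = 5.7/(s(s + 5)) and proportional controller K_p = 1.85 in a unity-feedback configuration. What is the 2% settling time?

T_s ≈ 1.6 s

The closed-loop denominator s² + 5s + 10.55 gives ω_n = √10.55 = 3.247 and ζ = 5/(2ω_n) = 0.7699.
2% settling time T_s ≈ 4/(ζω_n) = 4/2.5 = 1.6 s.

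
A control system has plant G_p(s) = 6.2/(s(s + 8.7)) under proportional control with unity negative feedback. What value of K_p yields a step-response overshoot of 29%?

K_p = 22.7

From %OS = 100·exp(−πζ/√(1−ζ²)) = 29%, ζ = −ln(0.29)/√(π²+ln²(0.29)) = 0.3666.
Characteristic equation s² + 8.7s + 6.2K_p = 0 gives ζ = 8.7/(2√(6.2K_p)).
Setting ζ = 0.3666: √(6.2K_p) = 8.7/(2·0.3666) = 11.87, so K_p = 140.8/6.2 = 22.7.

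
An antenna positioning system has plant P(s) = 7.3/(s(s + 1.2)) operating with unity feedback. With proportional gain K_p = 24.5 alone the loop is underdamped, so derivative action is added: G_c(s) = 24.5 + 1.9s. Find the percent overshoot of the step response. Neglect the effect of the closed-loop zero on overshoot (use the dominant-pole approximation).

11.7%

Forward path: (24.5 + 1.9s)·7.3/(s(s+1.2)). The closed-loop characteristic equation is s² + (1.2 + 7.3·1.9)s + 7.3·24.5 = 0.
That is s² + 15.07s + 178.8 = 0, so ω_n = 13.37 rad/s and ζ = 15.07/(2·13.37) = 0.5634.
%OS = 100·exp(−πζ/√(1−ζ²)) = 11.7%.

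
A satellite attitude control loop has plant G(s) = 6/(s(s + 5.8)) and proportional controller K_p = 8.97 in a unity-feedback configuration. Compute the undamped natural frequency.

ω_n = 7.34 rad/s

With unity feedback the closed-loop characteristic equation is s² + 5.8s + 8.97·6 = s² + 5.8s + 53.82 = 0.
So ω_n² = 53.82 ⇒ ω_n = 7.336 rad/s, and ζ = 5.8/(2ω_n) = 0.395.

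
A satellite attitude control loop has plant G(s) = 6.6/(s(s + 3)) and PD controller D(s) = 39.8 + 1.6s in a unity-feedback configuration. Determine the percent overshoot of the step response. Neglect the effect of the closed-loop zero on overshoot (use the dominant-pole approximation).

Forward path: (39.8 + 1.6s)·6.6/(s(s+3)). The closed-loop characteristic equation is s² + (3 + 6.6·1.6)s + 6.6·39.8 = 0.
That is s² + 13.56s + 262.7 = 0, so ω_n = 16.21 rad/s and ζ = 13.56/(2·16.21) = 0.4183.
%OS = 100·exp(−πζ/√(1−ζ²)) = 23.5%.

23.5%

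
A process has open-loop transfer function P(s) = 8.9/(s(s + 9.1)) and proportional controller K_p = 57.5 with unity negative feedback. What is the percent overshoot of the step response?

52.5%

The closed-loop denominator s² + 9.1s + 511.8 gives ω_n = √511.8 = 22.62 and ζ = 9.1/(2ω_n) = 0.2011.
%OS = 100·exp(−πζ/√(1−ζ²)) = 100·exp(−π·0.2011/√0.9595) = 52.5%.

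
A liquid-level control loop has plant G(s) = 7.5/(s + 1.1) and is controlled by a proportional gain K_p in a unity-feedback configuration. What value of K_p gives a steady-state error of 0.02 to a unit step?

K_p = 7.19

For a type-0 loop with proportional control, e_ss = 1/(1 + K_p·G(0)).
G(0) = 6.818. Require 1/(1 + K_p·6.818) = 0.02, so 1 + 6.818·K_p = 50.
K_p = (50 − 1)/6.818 = 7.19.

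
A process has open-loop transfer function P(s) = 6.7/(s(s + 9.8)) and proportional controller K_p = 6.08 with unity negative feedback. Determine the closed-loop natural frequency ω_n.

ω_n = 6.38 rad/s

The closed-loop denominator is s(s+9.8) + 6.08·6.7 = s² + 9.8s + 40.74.
So ω_n² = 40.74 ⇒ ω_n = 6.382 rad/s, and ζ = 9.8/(2ω_n) = 0.768.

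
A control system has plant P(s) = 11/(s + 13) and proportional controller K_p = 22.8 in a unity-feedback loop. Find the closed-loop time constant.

τ = 0.00379 s

Closed-loop transfer function: T(s) = K_p·P(s)/(1 + K_p·P(s)) = 250.8/(s + 13 + 250.8) = 250.8/(s + 263.8).
Time constant τ = 1/263.8 = 0.00379 s.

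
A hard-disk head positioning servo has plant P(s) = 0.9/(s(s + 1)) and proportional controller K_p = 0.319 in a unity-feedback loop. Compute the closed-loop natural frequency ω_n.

The closed-loop denominator is s(s+1) + 0.319·0.9 = s² + 1s + 0.2871.
Matching s² + 2ζω_n s + ω_n²: ω_n = √0.2871 = 0.5358 rad/s and 2ζω_n = 1, so ζ = 1/(2·0.5358) = 0.933.

ω_n = 0.536 rad/s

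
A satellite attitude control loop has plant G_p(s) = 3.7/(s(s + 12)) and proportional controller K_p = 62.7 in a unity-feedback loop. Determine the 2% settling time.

T_s ≈ 0.667 s

The closed-loop denominator s² + 12s + 232 gives ω_n = √232 = 15.23 and ζ = 12/(2ω_n) = 0.3939.
2% settling time T_s ≈ 4/(ζω_n) = 4/6 = 0.667 s.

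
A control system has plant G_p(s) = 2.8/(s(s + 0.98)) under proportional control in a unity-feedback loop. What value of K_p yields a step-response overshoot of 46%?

K_p = 1.49

From %OS = 100·exp(−πζ/√(1−ζ²)) = 46%, ζ = −ln(0.46)/√(π²+ln²(0.46)) = 0.24.
Characteristic equation s² + 0.98s + 2.8K_p = 0 gives ζ = 0.98/(2√(2.8K_p)).
Setting ζ = 0.24: √(2.8K_p) = 0.98/(2·0.24) = 2.042, so K_p = 4.17/2.8 = 1.49.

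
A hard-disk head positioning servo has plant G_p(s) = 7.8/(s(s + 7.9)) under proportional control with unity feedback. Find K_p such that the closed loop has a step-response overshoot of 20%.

From %OS = 100·exp(−πζ/√(1−ζ²)) = 20%, ζ = −ln(0.2)/√(π²+ln²(0.2)) = 0.4559.
Characteristic equation s² + 7.9s + 7.8K_p = 0 gives ζ = 7.9/(2√(7.8K_p)).
Setting ζ = 0.4559: √(7.8K_p) = 7.9/(2·0.4559) = 8.663, so K_p = 75.05/7.8 = 9.62.

K_p = 9.62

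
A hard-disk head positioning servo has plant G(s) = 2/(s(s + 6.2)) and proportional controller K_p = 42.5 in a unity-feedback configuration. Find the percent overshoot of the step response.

32.6%

Closed-loop characteristic equation: s² + 6.2s + 85 = 0, so ω_n = 9.22 rad/s and ζ = 6.2/(2·9.22) = 0.3362.
%OS = 100·exp(−πζ/√(1−ζ²)) = 100·exp(−π·0.3362/√0.8869) = 32.6%.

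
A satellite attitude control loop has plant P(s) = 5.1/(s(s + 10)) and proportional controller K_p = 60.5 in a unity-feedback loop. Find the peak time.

T_p = 0.187 s

Closed-loop characteristic equation: s² + 10s + 308.5 = 0, so ω_n = 17.57 rad/s and ζ = 10/(2·17.57) = 0.2846.
Damped frequency ω_d = ω_n√(1−ζ²) = 16.84 rad/s, so peak time T_p = π/ω_d = 0.187 s.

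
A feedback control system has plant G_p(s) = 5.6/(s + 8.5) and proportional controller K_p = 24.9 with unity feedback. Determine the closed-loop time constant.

Closed-loop transfer function: T(s) = K_p·G_p(s)/(1 + K_p·G_p(s)) = 139.4/(s + 8.5 + 139.4) = 139.4/(s + 147.9).
Time constant τ = 1/147.9 = 0.00676 s.

τ = 0.00676 s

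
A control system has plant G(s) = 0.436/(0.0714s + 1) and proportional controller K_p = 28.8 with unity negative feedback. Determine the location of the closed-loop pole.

s = -189.9

Closed loop: T(s) = K_p·G/(1+K_p·G) = 12.56/(0.0714s + 1 + 12.56), with pole at s = −(1 + 12.56)/0.0714 = −189.9.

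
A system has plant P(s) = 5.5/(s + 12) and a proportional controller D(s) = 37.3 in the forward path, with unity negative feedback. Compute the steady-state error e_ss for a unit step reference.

0.0553

The loop is type 0. Static position error constant K_pos = D(0)·P(0) = 37.3·0.4583 = 17.1.
Steady-state error to a unit step: e_ss = 1/(1+K_pos) = 1/18.1 = 0.0553.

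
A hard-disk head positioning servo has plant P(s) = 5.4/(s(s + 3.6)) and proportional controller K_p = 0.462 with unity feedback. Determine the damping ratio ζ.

1 + K_p·P(s) = 0 gives s² + 3.6s + 2.495 = 0.
Matching s² + 2ζω_n s + ω_n²: ω_n = √2.495 = 1.579 rad/s and 2ζω_n = 3.6, so ζ = 3.6/(2·1.579) = 1.14.

ζ = 1.14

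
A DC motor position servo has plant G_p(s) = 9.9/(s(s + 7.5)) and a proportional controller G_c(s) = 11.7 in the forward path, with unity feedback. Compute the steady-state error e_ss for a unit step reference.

0

The open loop G_c(s)G_p(s) has a pole at the origin (type 1), so the static position error constant is infinite and e_ss = 1/(1+∞) = 0.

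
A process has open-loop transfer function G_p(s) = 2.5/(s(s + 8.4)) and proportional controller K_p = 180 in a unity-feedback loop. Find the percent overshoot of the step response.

From 1 + K_pG_p(s) = 0: s² + 8.4s + 450 = 0 ⇒ ω_n = 21.21, ζ = 0.198.
%OS = 100·exp(−πζ/√(1−ζ²)) = 100·exp(−π·0.198/√0.9608) = 53%.

53%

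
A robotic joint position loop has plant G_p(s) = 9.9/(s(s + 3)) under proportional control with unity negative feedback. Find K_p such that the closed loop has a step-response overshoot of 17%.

From %OS = 100·exp(−πζ/√(1−ζ²)) = 17%, ζ = −ln(0.17)/√(π²+ln²(0.17)) = 0.4913.
Characteristic equation s² + 3s + 9.9K_p = 0 gives ζ = 3/(2√(9.9K_p)).
Setting ζ = 0.4913: √(9.9K_p) = 3/(2·0.4913) = 3.053, so K_p = 9.323/9.9 = 0.942.

K_p = 0.942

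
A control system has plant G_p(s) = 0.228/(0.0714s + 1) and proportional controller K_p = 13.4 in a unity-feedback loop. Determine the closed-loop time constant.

τ = 0.0176 s

Closed loop: T(s) = K_p·G_p/(1+K_p·G_p) = 3.055/(0.0714s + 1 + 3.055), with pole at s = −(1 + 3.055)/0.0714 = −56.8.
Closed-loop time constant τ = 1/56.8 = 0.0176 s.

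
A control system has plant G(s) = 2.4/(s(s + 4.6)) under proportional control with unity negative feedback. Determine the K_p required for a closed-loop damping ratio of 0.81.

K_p = 3.36

Closed-loop characteristic equation: s² + 4.6s + K_p·2.4 = 0.
So ω_n = √(2.4K_p) and 2ζω_n = 4.6, giving ζ = 4.6/(2√(2.4K_p)).
Setting ζ = 0.81: √(2.4K_p) = 4.6/(2·0.81) = 2.84, so K_p = 8.063/2.4 = 3.36.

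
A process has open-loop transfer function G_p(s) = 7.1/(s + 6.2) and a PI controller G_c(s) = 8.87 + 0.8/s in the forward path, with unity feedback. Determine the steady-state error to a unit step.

The open loop G_c(s)G_p(s) has a pole at the origin (type 1), so the static position error constant is infinite and e_ss = 1/(1+∞) = 0.

0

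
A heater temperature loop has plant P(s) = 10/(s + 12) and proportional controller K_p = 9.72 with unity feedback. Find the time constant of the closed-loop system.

τ = 0.00916 s

Closed-loop transfer function: T(s) = K_p·P(s)/(1 + K_p·P(s)) = 97.2/(s + 12 + 97.2) = 97.2/(s + 109.2).
Time constant τ = 1/109.2 = 0.00916 s.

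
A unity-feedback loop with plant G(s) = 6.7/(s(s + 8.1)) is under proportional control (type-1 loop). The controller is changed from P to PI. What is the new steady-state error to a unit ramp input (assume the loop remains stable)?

0

The integrator raises the loop to type 2, so K_v → ∞ and e_ss to a ramp is zero.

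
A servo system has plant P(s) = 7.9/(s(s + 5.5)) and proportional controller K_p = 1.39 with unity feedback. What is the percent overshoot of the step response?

0.935%

From 1 + K_pP(s) = 0: s² + 5.5s + 10.98 = 0 ⇒ ω_n = 3.314, ζ = 0.8299.
%OS = 100·exp(−πζ/√(1−ζ²)) = 100·exp(−π·0.8299/√0.3113) = 0.935%.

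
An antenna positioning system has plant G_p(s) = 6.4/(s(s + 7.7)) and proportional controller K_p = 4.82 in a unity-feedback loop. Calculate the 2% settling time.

From 1 + K_pG_p(s) = 0: s² + 7.7s + 30.85 = 0 ⇒ ω_n = 5.554, ζ = 0.6932.
2% settling time T_s ≈ 4/(ζω_n) = 4/3.85 = 1.04 s.

T_s ≈ 1.04 s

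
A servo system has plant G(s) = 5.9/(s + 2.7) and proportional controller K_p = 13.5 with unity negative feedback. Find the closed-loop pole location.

s = -82.35

Closed-loop transfer function: T(s) = K_p·G(s)/(1 + K_p·G(s)) = 79.65/(s + 2.7 + 79.65) = 79.65/(s + 82.35).
The closed-loop pole is at s = −82.35.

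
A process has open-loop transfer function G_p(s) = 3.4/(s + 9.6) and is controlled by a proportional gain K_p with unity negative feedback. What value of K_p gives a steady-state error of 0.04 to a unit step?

Steady-state error for a unit step on this type-0 loop is 1/(1 + K_p·G_p(0)).
G_p(0) = 0.3542. Require 1/(1 + K_p·0.3542) = 0.04, so 1 + 0.3542·K_p = 25.
K_p = (25 − 1)/0.3542 = 67.8.

K_p = 67.8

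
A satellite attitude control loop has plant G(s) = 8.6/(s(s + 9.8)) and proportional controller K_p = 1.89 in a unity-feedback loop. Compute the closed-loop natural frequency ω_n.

ω_n = 4.03 rad/s

1 + K_p·G(s) = 0 gives s² + 9.8s + 16.25 = 0.
So ω_n² = 16.25 ⇒ ω_n = 4.032 rad/s, and ζ = 9.8/(2ω_n) = 1.22.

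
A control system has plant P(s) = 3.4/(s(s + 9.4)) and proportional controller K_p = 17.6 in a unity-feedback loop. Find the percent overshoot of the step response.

9.04%

The closed-loop denominator s² + 9.4s + 59.84 gives ω_n = √59.84 = 7.736 and ζ = 9.4/(2ω_n) = 0.6076.
%OS = 100·exp(−πζ/√(1−ζ²)) = 100·exp(−π·0.6076/√0.6308) = 9.04%.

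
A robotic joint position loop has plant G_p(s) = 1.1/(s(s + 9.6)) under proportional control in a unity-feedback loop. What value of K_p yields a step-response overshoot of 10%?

K_p = 59.9

From %OS = 100·exp(−πζ/√(1−ζ²)) = 10%, ζ = −ln(0.1)/√(π²+ln²(0.1)) = 0.5912.
Characteristic equation s² + 9.6s + 1.1K_p = 0 gives ζ = 9.6/(2√(1.1K_p)).
Setting ζ = 0.5912: √(1.1K_p) = 9.6/(2·0.5912) = 8.12, so K_p = 65.93/1.1 = 59.9.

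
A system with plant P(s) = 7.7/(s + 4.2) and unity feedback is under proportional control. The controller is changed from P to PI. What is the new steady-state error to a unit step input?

0

The integrator makes K_pos = lim_{s→0} C(s)G(s) infinite, so e_ss = 1/(1+K_pos) = 0.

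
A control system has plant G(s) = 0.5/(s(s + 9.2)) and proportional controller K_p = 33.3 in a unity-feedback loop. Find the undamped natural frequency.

ω_n = 4.08 rad/s

The closed-loop denominator is s(s+9.2) + 33.3·0.5 = s² + 9.2s + 16.65.
Matching s² + 2ζω_n s + ω_n²: ω_n = √16.65 = 4.08 rad/s and 2ζω_n = 9.2, so ζ = 9.2/(2·4.08) = 1.13.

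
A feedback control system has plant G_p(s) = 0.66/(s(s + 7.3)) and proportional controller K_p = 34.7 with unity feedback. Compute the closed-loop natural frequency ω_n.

The closed-loop denominator is s(s+7.3) + 34.7·0.66 = s² + 7.3s + 22.9.
So ω_n² = 22.9 ⇒ ω_n = 4.786 rad/s, and ζ = 7.3/(2ω_n) = 0.763.

ω_n = 4.79 rad/s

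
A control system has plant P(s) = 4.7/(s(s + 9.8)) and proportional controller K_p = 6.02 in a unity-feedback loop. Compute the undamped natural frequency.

1 + K_p·P(s) = 0 gives s² + 9.8s + 28.29 = 0.
Matching s² + 2ζω_n s + ω_n²: ω_n = √28.29 = 5.319 rad/s and 2ζω_n = 9.8, so ζ = 9.8/(2·5.319) = 0.921.

ω_n = 5.32 rad/s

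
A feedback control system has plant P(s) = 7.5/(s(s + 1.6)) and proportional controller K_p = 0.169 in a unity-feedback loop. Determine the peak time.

Closed-loop characteristic equation: s² + 1.6s + 1.268 = 0, so ω_n = 1.126 rad/s and ζ = 1.6/(2·1.126) = 0.7106.
Damped frequency ω_d = ω_n√(1−ζ²) = 0.7921 rad/s, so peak time T_p = π/ω_d = 3.97 s.

T_p = 3.97 s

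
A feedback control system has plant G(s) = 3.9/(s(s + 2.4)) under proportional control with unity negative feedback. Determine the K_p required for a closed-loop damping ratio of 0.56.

Closed-loop characteristic equation: s² + 2.4s + K_p·3.9 = 0.
So ω_n = √(3.9K_p) and 2ζω_n = 2.4, giving ζ = 2.4/(2√(3.9K_p)).
Setting ζ = 0.56: √(3.9K_p) = 2.4/(2·0.56) = 2.143, so K_p = 4.592/3.9 = 1.18.

K_p = 1.18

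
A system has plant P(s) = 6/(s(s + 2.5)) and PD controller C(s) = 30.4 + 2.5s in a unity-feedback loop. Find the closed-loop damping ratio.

Forward path: (30.4 + 2.5s)·6/(s(s+2.5)). The closed-loop characteristic equation is s² + (2.5 + 6·2.5)s + 6·30.4 = 0.
That is s² + 17.5s + 182.4 = 0, so ω_n = 13.51 rad/s and ζ = 17.5/(2·13.51) = 0.6479.

ζ = 0.648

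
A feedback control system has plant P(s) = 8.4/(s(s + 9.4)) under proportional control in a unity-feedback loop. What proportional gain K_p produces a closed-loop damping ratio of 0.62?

Closed-loop characteristic equation: s² + 9.4s + K_p·8.4 = 0.
So ω_n = √(8.4K_p) and 2ζω_n = 9.4, giving ζ = 9.4/(2√(8.4K_p)).
Setting ζ = 0.62: √(8.4K_p) = 9.4/(2·0.62) = 7.581, so K_p = 57.47/8.4 = 6.84.

K_p = 6.84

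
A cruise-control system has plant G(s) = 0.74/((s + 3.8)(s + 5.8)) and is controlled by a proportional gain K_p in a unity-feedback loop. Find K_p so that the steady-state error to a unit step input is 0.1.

The loop is type 0, so e_ss(step) = 1/(1 + K_pos) with K_pos = K_p·G(0).
G(0) = 0.03358. Require 1/(1 + K_p·0.03358) = 0.1, so 1 + 0.03358·K_p = 10.
K_p = (10 − 1)/0.03358 = 268.

K_p = 268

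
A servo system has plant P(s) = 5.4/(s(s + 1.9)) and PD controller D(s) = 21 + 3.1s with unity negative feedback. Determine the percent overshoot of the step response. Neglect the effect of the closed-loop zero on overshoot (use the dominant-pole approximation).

0.34%

Forward path: (21 + 3.1s)·5.4/(s(s+1.9)). The closed-loop characteristic equation is s² + (1.9 + 5.4·3.1)s + 5.4·21 = 0.
That is s² + 18.64s + 113.4 = 0, so ω_n = 10.65 rad/s and ζ = 18.64/(2·10.65) = 0.8752.
%OS = 100·exp(−πζ/√(1−ζ²)) = 0.34%.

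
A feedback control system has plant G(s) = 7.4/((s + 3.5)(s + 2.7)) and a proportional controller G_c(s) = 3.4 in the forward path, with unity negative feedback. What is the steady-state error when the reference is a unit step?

0.273

The loop is type 0. Static position error constant K_pos = G_c(0)·G(0) = 3.4·0.7831 = 2.662.
Steady-state error to a unit step: e_ss = 1/(1+K_pos) = 1/3.662 = 0.273.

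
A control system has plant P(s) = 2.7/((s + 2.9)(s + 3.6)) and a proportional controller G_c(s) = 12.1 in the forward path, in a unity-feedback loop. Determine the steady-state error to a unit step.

0.242

The loop is type 0. Static position error constant K_pos = G_c(0)·P(0) = 12.1·0.2586 = 3.129.
Steady-state error to a unit step: e_ss = 1/(1+K_pos) = 1/4.129 = 0.242.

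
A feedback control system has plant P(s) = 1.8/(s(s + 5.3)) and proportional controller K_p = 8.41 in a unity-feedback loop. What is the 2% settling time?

T_s ≈ 1.51 s

From 1 + K_pP(s) = 0: s² + 5.3s + 15.14 = 0 ⇒ ω_n = 3.891, ζ = 0.6811.
2% settling time T_s ≈ 4/(ζω_n) = 4/2.65 = 1.51 s.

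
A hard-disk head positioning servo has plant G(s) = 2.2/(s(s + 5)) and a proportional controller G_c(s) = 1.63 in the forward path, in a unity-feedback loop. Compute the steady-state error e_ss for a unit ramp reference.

1.39

The loop has one pole at the origin (type 1). Velocity error constant K_v = lim_{s→0} s·G_c(s)G(s) = 1.63·2.2/5 = 0.7172.
Steady-state error to a unit ramp: e_ss = 1/K_v = 1.39.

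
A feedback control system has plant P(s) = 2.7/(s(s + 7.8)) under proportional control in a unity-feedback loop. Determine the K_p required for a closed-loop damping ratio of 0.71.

K_p = 11.2

Closed-loop characteristic equation: s² + 7.8s + K_p·2.7 = 0.
So ω_n = √(2.7K_p) and 2ζω_n = 7.8, giving ζ = 7.8/(2√(2.7K_p)).
Setting ζ = 0.71: √(2.7K_p) = 7.8/(2·0.71) = 5.493, so K_p = 30.17/2.7 = 11.2.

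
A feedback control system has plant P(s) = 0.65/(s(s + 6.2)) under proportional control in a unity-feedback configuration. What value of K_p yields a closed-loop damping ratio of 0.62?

K_p = 38.5

Closed-loop characteristic equation: s² + 6.2s + K_p·0.65 = 0.
So ω_n = √(0.65K_p) and 2ζω_n = 6.2, giving ζ = 6.2/(2√(0.65K_p)).
Setting ζ = 0.62: √(0.65K_p) = 6.2/(2·0.62) = 5, so K_p = 25/0.65 = 38.5.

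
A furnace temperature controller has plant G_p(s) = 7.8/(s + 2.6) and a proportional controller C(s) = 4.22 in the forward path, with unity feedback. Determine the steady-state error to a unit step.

0.0732

The loop is type 0. Static position error constant K_pos = C(0)·G_p(0) = 4.22·3 = 12.66.
Steady-state error to a unit step: e_ss = 1/(1+K_pos) = 1/13.66 = 0.0732.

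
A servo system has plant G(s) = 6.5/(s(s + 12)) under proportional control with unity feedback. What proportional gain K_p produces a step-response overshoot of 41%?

From %OS = 100·exp(−πζ/√(1−ζ²)) = 41%, ζ = −ln(0.41)/√(π²+ln²(0.41)) = 0.273.
Characteristic equation s² + 12s + 6.5K_p = 0 gives ζ = 12/(2√(6.5K_p)).
Setting ζ = 0.273: √(6.5K_p) = 12/(2·0.273) = 21.98, so K_p = 483/6.5 = 74.3.

K_p = 74.3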